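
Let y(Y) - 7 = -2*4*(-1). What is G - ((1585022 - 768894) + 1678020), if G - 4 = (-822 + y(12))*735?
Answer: -3087289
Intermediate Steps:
y(Y) = 15 (y(Y) = 7 - 2*4*(-1) = 7 - 8*(-1) = 7 + 8 = 15)
G = -593141 (G = 4 + (-822 + 15)*735 = 4 - 807*735 = 4 - 593145 = -593141)
G - ((1585022 - 768894) + 1678020) = -593141 - ((1585022 - 768894) + 1678020) = -593141 - (816128 + 1678020) = -593141 - 1*2494148 = -593141 - 2494148 = -3087289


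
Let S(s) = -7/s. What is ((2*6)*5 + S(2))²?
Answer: 12769/4 ≈ 3192.3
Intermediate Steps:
((2*6)*5 + S(2))² = ((2*6)*5 - 7/2)² = (12*5 - 7*½)² = (60 - 7/2)² = (113/2)² = 12769/4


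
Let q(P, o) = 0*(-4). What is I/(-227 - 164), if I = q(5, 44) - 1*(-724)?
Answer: -724/391 ≈ -1.8517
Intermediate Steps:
q(P, o) = 0
I = 724 (I = 0 - 1*(-724) = 0 + 724 = 724)
I/(-227 - 164) = 724/(-227 - 164) = 724/(-391) = 724*(-1/391) = -724/391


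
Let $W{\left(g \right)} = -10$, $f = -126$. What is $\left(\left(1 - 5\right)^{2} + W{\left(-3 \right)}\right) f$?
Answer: $-756$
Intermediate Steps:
$\left(\left(1 - 5\right)^{2} + W{\left(-3 \right)}\right) f = \left(\left(1 - 5\right)^{2} - 10\right) \left(-126\right) = \left(\left(-4\right)^{2} - 10\right) \left(-126\right) = \left(16 - 10\right) \left(-126\right) = 6 \left(-126\right) = -756$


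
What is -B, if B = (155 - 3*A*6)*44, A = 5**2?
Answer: 12980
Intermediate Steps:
A = 25
B = -12980 (B = (155 - 3*25*6)*44 = (155 - 75*6)*44 = (155 - 450)*44 = -295*44 = -12980)
-B = -1*(-12980) = 12980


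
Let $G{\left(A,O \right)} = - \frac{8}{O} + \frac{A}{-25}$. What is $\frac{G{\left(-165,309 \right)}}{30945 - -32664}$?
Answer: $\frac{1451}{14039415} \approx 0.00010335$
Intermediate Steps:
$G{\left(A,O \right)} = - \frac{8}{O} - \frac{A}{25}$ ($G{\left(A,O \right)} = - \frac{8}{O} + A \left(- \frac{1}{25}\right) = - \frac{8}{O} - \frac{A}{25}$)
$\frac{G{\left(-165,309 \right)}}{30945 - -32664} = \frac{- \frac{8}{309} - - \frac{33}{5}}{30945 - -32664} = \frac{\left(-8\right) \frac{1}{309} + \frac{33}{5}}{30945 + 32664} = \frac{- \frac{8}{309} + \frac{33}{5}}{63609} = \frac{10157}{1545} \cdot \frac{1}{63609} = \frac{1451}{14039415}$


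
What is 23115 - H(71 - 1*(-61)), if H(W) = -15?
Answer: 23130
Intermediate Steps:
23115 - H(71 - 1*(-61)) = 23115 - 1*(-15) = 23115 + 15 = 23130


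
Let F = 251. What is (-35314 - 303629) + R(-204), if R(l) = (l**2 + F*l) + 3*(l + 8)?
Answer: -349119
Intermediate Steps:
R(l) = 24 + l**2 + 254*l (R(l) = (l**2 + 251*l) + 3*(l + 8) = (l**2 + 251*l) + 3*(8 + l) = (l**2 + 251*l) + (24 + 3*l) = 24 + l**2 + 254*l)
(-35314 - 303629) + R(-204) = (-35314 - 303629) + (24 + (-204)**2 + 254*(-204)) = -338943 + (24 + 41616 - 51816) = -338943 - 10176 = -349119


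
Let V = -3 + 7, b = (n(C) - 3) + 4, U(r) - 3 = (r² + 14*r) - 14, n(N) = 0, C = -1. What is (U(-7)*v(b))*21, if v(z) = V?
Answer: -5040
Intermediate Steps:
U(r) = -11 + r² + 14*r (U(r) = 3 + ((r² + 14*r) - 14) = 3 + (-14 + r² + 14*r) = -11 + r² + 14*r)
b = 1 (b = (0 - 3) + 4 = -3 + 4 = 1)
V = 4
v(z) = 4
(U(-7)*v(b))*21 = ((-11 + (-7)² + 14*(-7))*4)*21 = ((-11 + 49 - 98)*4)*21 = -60*4*21 = -240*21 = -5040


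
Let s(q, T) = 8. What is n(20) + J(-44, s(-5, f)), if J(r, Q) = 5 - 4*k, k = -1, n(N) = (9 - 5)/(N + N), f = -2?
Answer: 91/10 ≈ 9.1000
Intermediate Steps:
n(N) = 2/N (n(N) = 4/((2*N)) = 4*(1/(2*N)) = 2/N)
J(r, Q) = 9 (J(r, Q) = 5 - 4*(-1) = 5 + 4 = 9)
n(20) + J(-44, s(-5, f)) = 2/20 + 9 = 2*(1/20) + 9 = ⅒ + 9 = 91/10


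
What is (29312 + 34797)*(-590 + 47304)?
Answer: 2994787826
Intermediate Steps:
(29312 + 34797)*(-590 + 47304) = 64109*46714 = 2994787826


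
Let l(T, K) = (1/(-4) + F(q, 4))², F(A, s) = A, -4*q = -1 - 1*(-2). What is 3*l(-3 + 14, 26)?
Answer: ¾ ≈ 0.75000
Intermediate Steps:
q = -¼ (q = -(-1 - 1*(-2))/4 = -(-1 + 2)/4 = -¼*1 = -¼ ≈ -0.25000)
l(T, K) = ¼ (l(T, K) = (1/(-4) - ¼)² = (-¼ - ¼)² = (-½)² = ¼)
3*l(-3 + 14, 26) = 3*(¼) = ¾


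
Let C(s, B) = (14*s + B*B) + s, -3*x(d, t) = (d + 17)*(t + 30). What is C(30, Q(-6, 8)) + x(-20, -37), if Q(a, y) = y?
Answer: 507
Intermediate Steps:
x(d, t) = -(17 + d)*(30 + t)/3 (x(d, t) = -(d + 17)*(t + 30)/3 = -(17 + d)*(30 + t)/3)
C(s, B) = B² + 15*s (C(s, B) = (14*s + B²) + s = (B² + 14*s) + s = B² + 15*s)
C(30, Q(-6, 8)) + x(-20, -37) = (8² + 15*30) + (-170 - 10*(-20) - 17/3*(-37) - ⅓*(-20)*(-37)) = (64 + 450) + (-170 + 200 + 629/3 - 740/3) = 514 - 7 = 507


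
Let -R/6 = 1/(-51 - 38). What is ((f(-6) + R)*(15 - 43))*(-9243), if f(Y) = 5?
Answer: 116720604/89 ≈ 1.3115e+6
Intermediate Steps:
R = 6/89 (R = -6/(-51 - 38) = -6/(-89) = -6*(-1/89) = 6/89 ≈ 0.067416)
((f(-6) + R)*(15 - 43))*(-9243) = ((5 + 6/89)*(15 - 43))*(-9243) = ((451/89)*(-28))*(-9243) = -12628/89*(-9243) = 116720604/89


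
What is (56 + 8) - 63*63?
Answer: -3905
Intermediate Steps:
(56 + 8) - 63*63 = 64 - 3969 = -3905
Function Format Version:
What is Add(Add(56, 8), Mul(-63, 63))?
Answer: -3905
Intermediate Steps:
Add(Add(56, 8), Mul(-63, 63)) = Add(64, -3969) = -3905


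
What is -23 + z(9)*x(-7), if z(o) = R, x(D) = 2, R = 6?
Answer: -11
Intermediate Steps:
z(o) = 6
-23 + z(9)*x(-7) = -23 + 6*2 = -23 + 12 = -11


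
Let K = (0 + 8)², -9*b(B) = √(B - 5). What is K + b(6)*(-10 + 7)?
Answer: 193/3 ≈ 64.333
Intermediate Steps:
b(B) = -√(-5 + B)/9 (b(B) = -√(B - 5)/9 = -√(-5 + B)/9)
K = 64 (K = 8² = 64)
K + b(6)*(-10 + 7) = 64 + (-√(-5 + 6)/9)*(-10 + 7) = 64 - √1/9*(-3) = 64 - ⅑*1*(-3) = 64 - ⅑*(-3) = 64 + ⅓ = 193/3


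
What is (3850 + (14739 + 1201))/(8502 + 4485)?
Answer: 19790/12987 ≈ 1.5238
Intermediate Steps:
(3850 + (14739 + 1201))/(8502 + 4485) = (3850 + 15940)/12987 = 19790*(1/12987) = 19790/12987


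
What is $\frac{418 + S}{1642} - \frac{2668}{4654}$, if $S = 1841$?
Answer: $\frac{3066265}{3820934} \approx 0.80249$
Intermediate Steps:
$\frac{418 + S}{1642} - \frac{2668}{4654} = \frac{418 + 1841}{1642} - \frac{2668}{4654} = 2259 \cdot \frac{1}{1642} - \frac{1334}{2327} = \frac{2259}{1642} - \frac{1334}{2327} = \frac{3066265}{3820934}$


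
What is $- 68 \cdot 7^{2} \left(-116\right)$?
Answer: $386512$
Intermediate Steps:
$- 68 \cdot 7^{2} \left(-116\right) = - 68 \cdot 49 \left(-116\right) = \left(-68\right) \left(-5684\right) = 386512$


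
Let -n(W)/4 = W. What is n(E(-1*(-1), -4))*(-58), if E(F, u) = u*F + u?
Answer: -1856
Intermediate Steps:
E(F, u) = u + F*u (E(F, u) = F*u + u = u + F*u)
n(W) = -4*W
n(E(-1*(-1), -4))*(-58) = -(-16)*(1 - 1*(-1))*(-58) = -(-16)*(1 + 1)*(-58) = -(-16)*2*(-58) = -4*(-8)*(-58) = 32*(-58) = -1856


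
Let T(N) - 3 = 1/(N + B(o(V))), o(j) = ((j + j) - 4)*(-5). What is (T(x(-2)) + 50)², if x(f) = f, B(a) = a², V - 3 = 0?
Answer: 26988025/9604 ≈ 2810.1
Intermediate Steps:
V = 3 (V = 3 + 0 = 3)
o(j) = 20 - 10*j (o(j) = (2*j - 4)*(-5) = (-4 + 2*j)*(-5) = 20 - 10*j)
T(N) = 3 + 1/(100 + N) (T(N) = 3 + 1/(N + (20 - 10*3)²) = 3 + 1/(N + (20 - 30)²) = 3 + 1/(N + (-10)²) = 3 + 1/(N + 100) = 3 + 1/(100 + N))
(T(x(-2)) + 50)² = ((301 + 3*(-2))/(100 - 2) + 50)² = ((301 - 6)/98 + 50)² = ((1/98)*295 + 50)² = (295/98 + 50)² = (5195/98)² = 26988025/9604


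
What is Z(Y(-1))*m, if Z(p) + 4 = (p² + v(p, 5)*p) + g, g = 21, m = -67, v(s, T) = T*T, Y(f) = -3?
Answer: 3283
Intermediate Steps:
v(s, T) = T²
Z(p) = 17 + p² + 25*p (Z(p) = -4 + ((p² + 5²*p) + 21) = -4 + ((p² + 25*p) + 21) = -4 + (21 + p² + 25*p) = 17 + p² + 25*p)
Z(Y(-1))*m = (17 + (-3)² + 25*(-3))*(-67) = (17 + 9 - 75)*(-67) = -49*(-67) = 3283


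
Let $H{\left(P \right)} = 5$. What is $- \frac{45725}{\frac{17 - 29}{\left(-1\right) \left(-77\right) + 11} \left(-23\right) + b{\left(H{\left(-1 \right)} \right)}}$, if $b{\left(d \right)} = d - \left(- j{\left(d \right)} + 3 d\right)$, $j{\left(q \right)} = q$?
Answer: $\frac{1005950}{41} \approx 24535.0$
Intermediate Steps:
$b{\left(d \right)} = - d$ ($b{\left(d \right)} = d + \left(- 3 d + d\right) = d - 2 d = - d$)
$- \frac{45725}{\frac{17 - 29}{\left(-1\right) \left(-77\right) + 11} \left(-23\right) + b{\left(H{\left(-1 \right)} \right)}} = - \frac{45725}{\frac{17 - 29}{\left(-1\right) \left(-77\right) + 11} \left(-23\right) - 5} = - \frac{45725}{- \frac{12}{77 + 11} \left(-23\right) - 5} = - \frac{45725}{- \frac{12}{88} \left(-23\right) - 5} = - \frac{45725}{\left(-12\right) \frac{1}{88} \left(-23\right) - 5} = - \frac{45725}{\left(- \frac{3}{22}\right) \left(-23\right) - 5} = - \frac{45725}{\frac{69}{22} - 5} = - \frac{45725}{- \frac{41}{22}} = \left(-45725\right) \left(- \frac{22}{41}\right) = \frac{1005950}{41}$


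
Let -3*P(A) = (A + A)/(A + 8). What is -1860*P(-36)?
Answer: 11160/7 ≈ 1594.3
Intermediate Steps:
P(A) = -2*A/(3*(8 + A)) (P(A) = -(A + A)/(3*(A + 8)) = -2*A/(3*(8 + A)))
-1860*P(-36) = -(-3720)*(-36)/(24 + 3*(-36)) = -(-3720)*(-36)/(24 - 108) = -(-3720)*(-36)/(-84) = -(-3720)*(-36)*(-1)/84 = -1860*(-6/7) = 11160/7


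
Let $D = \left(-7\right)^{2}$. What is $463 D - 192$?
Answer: $22495$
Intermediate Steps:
$D = 49$
$463 D - 192 = 463 \cdot 49 - 192 = 22687 - 192 = 22495$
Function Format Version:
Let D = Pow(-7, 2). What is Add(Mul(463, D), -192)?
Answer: 22495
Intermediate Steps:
D = 49
Add(Mul(463, D), -192) = Add(Mul(463, 49), -192) = Add(22687, -192) = 22495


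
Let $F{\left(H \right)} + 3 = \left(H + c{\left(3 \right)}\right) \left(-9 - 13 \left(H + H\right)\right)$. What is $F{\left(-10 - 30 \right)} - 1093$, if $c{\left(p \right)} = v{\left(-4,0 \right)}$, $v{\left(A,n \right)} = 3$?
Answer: $-39243$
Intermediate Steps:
$c{\left(p \right)} = 3$
$F{\left(H \right)} = -3 + \left(-9 - 26 H\right) \left(3 + H\right)$ ($F{\left(H \right)} = -3 + \left(H + 3\right) \left(-9 - 13 \left(H + H\right)\right) = -3 + \left(3 + H\right) \left(-9 - 13 \cdot 2 H\right) = -3 + \left(3 + H\right) \left(-9 - 26 H\right) = -3 + \left(-9 - 26 H\right) \left(3 + H\right)$)
$F{\left(-10 - 30 \right)} - 1093 = \left(-30 - 87 \left(-10 - 30\right) - 26 \left(-10 - 30\right)^{2}\right) - 1093 = \left(-30 - -3480 - 26 \left(-40\right)^{2}\right) - 1093 = \left(-30 + 3480 - 41600\right) - 1093 = -38150 - 1093 = -39243$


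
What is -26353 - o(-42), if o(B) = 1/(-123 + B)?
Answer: -4348244/165 ≈ -26353.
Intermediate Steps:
-26353 - o(-42) = -26353 - 1/(-123 - 42) = -26353 - 1/(-165) = -26353 - 1*(-1/165) = -26353 + 1/165 = -4348244/165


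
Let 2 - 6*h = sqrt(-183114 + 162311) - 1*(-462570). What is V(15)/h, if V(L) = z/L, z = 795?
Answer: -147096624/213969175427 + 318*I*sqrt(20803)/213969175427 ≈ -0.00068747 + 2.1436e-7*I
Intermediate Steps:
h = -231284/3 - I*sqrt(20803)/6 (h = 1/3 - (sqrt(-183114 + 162311) - 1*(-462570))/6 = 1/3 - (sqrt(-20803) + 462570)/6 = 1/3 - (I*sqrt(20803) + 462570)/6 = 1/3 - (462570 + I*sqrt(20803))/6 = 1/3 + (-77095 - I*sqrt(20803)/6) = -231284/3 - I*sqrt(20803)/6 ≈ -77095.0 - 24.039*I)
V(L) = 795/L
V(15)/h = (795/15)/(-231284/3 - I*sqrt(20803)/6) = (795*(1/15))/(-231284/3 - I*sqrt(20803)/6) = 53/(-231284/3 - I*sqrt(20803)/6)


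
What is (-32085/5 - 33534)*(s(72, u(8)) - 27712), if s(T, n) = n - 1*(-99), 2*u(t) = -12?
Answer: 1103406669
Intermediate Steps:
u(t) = -6 (u(t) = (½)*(-12) = -6)
s(T, n) = 99 + n (s(T, n) = n + 99 = 99 + n)
(-32085/5 - 33534)*(s(72, u(8)) - 27712) = (-32085/5 - 33534)*((99 - 6) - 27712) = (-32085/5 - 33534)*(93 - 27712) = (-2139*3 - 33534)*(-27619) = (-6417 - 33534)*(-27619) = -39951*(-27619) = 1103406669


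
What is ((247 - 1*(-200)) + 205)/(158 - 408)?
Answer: -326/125 ≈ -2.6080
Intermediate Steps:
((247 - 1*(-200)) + 205)/(158 - 408) = ((247 + 200) + 205)/(-250) = (447 + 205)*(-1/250) = 652*(-1/250) = -326/125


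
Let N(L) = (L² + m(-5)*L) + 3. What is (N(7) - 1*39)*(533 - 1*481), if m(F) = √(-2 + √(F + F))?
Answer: 676 + 364*√(-2 + I*√10) ≈ 1015.7 + 616.74*I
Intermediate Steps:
m(F) = √(-2 + √2*√F) (m(F) = √(-2 + √(2*F)) = √(-2 + √2*√F))
N(L) = 3 + L² + L*√(-2 + I*√10) (N(L) = (L² + √(-2 + √2*√(-5))*L) + 3 = (L² + √(-2 + √2*(I*√5))*L) + 3 = (L² + √(-2 + I*√10)*L) + 3 = (L² + L*√(-2 + I*√10)) + 3 = 3 + L² + L*√(-2 + I*√10))
(N(7) - 1*39)*(533 - 1*481) = ((3 + 7² + 7*√(-2 + I*√10)) - 1*39)*(533 - 1*481) = ((3 + 49 + 7*√(-2 + I*√10)) - 39)*(533 - 481) = ((52 + 7*√(-2 + I*√10)) - 39)*52 = (13 + 7*√(-2 + I*√10))*52 = 676 + 364*√(-2 + I*√10)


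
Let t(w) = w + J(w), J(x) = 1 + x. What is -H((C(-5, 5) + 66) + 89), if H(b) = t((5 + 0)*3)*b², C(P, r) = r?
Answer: -793600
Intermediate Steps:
t(w) = 1 + 2*w (t(w) = w + (1 + w) = 1 + 2*w)
H(b) = 31*b² (H(b) = (1 + 2*((5 + 0)*3))*b² = (1 + 2*(5*3))*b² = (1 + 2*15)*b² = (1 + 30)*b² = 31*b²)
-H((C(-5, 5) + 66) + 89) = -31*((5 + 66) + 89)² = -31*(71 + 89)² = -31*160² = -31*25600 = -1*793600 = -793600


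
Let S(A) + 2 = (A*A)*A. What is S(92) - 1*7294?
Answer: 771392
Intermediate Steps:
S(A) = -2 + A**3 (S(A) = -2 + (A*A)*A = -2 + A**2*A = -2 + A**3)
S(92) - 1*7294 = (-2 + 92**3) - 1*7294 = (-2 + 778688) - 7294 = 778686 - 7294 = 771392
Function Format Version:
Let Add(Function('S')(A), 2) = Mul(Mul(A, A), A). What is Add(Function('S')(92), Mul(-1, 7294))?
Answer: 771392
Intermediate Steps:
Function('S')(A) = Add(-2, Pow(A, 3)) (Function('S')(A) = Add(-2, Mul(Mul(A, A), A)) = Add(-2, Mul(Pow(A, 2), A)) = Add(-2, Pow(A, 3)))
Add(Function('S')(92), Mul(-1, 7294)) = Add(Add(-2, Pow(92, 3)), Mul(-1, 7294)) = Add(Add(-2, 778688), -7294) = Add(778686, -7294) = 771392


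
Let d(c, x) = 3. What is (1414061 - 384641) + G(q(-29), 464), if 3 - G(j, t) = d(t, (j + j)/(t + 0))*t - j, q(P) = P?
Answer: 1028002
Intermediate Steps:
G(j, t) = 3 + j - 3*t (G(j, t) = 3 - (3*t - j) = 3 - (-j + 3*t) = 3 + (j - 3*t) = 3 + j - 3*t)
(1414061 - 384641) + G(q(-29), 464) = (1414061 - 384641) + (3 - 29 - 3*464) = 1029420 + (3 - 29 - 1392) = 1029420 - 1418 = 1028002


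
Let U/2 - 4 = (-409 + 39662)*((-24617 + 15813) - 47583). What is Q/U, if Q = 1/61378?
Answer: -1/271703085987692 ≈ -3.6805e-15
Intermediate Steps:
U = -4426717814 (U = 8 + 2*((-409 + 39662)*((-24617 + 15813) - 47583)) = 8 + 2*(39253*(-8804 - 47583)) = 8 + 2*(39253*(-56387)) = 8 + 2*(-2213358911) = 8 - 4426717822 = -4426717814)
Q = 1/61378 ≈ 1.6292e-5
Q/U = (1/61378)/(-4426717814) = (1/61378)*(-1/4426717814) = -1/271703085987692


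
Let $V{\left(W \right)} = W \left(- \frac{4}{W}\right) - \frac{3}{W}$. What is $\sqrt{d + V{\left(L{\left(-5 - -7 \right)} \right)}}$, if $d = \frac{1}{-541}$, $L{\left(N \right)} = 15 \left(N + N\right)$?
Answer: $\frac{i \sqrt{118589905}}{5410} \approx 2.0129 i$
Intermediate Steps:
$L{\left(N \right)} = 30 N$ ($L{\left(N \right)} = 15 \cdot 2 N = 30 N$)
$d = - \frac{1}{541} \approx -0.0018484$
$V{\left(W \right)} = -4 - \frac{3}{W}$
$\sqrt{d + V{\left(L{\left(-5 - -7 \right)} \right)}} = \sqrt{- \frac{1}{541} - \left(4 + \frac{3}{30 \left(-5 - -7\right)}\right)} = \sqrt{- \frac{1}{541} - \left(4 + \frac{3}{30 \left(-5 + 7\right)}\right)} = \sqrt{- \frac{1}{541} - \left(4 + \frac{3}{30 \cdot 2}\right)} = \sqrt{- \frac{1}{541} - \left(4 + \frac{3}{60}\right)} = \sqrt{- \frac{1}{541} - \frac{81}{20}} = \sqrt{- \frac{43841}{10820}} = \frac{i \sqrt{118589905}}{5410}$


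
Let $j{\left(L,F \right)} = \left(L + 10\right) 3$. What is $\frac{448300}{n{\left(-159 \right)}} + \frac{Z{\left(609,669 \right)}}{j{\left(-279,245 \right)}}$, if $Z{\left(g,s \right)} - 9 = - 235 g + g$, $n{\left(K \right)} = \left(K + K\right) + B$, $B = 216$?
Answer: $- \frac{57873901}{13719} \approx -4218.5$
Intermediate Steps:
$n{\left(K \right)} = 216 + 2 K$ ($n{\left(K \right)} = \left(K + K\right) + 216 = 2 K + 216 = 216 + 2 K$)
$j{\left(L,F \right)} = 30 + 3 L$ ($j{\left(L,F \right)} = \left(10 + L\right) 3 = 30 + 3 L$)
$Z{\left(g,s \right)} = 9 - 234 g$ ($Z{\left(g,s \right)} = 9 + \left(- 235 g + g\right) = 9 - 234 g$)
$\frac{448300}{n{\left(-159 \right)}} + \frac{Z{\left(609,669 \right)}}{j{\left(-279,245 \right)}} = \frac{448300}{216 + 2 \left(-159\right)} + \frac{9 - 142506}{30 + 3 \left(-279\right)} = \frac{448300}{216 - 318} + \frac{9 - 142506}{30 - 837} = \frac{448300}{-102} - \frac{142497}{-807} = 448300 \left(- \frac{1}{102}\right) - - \frac{47499}{269} = - \frac{224150}{51} + \frac{47499}{269} = - \frac{57873901}{13719}$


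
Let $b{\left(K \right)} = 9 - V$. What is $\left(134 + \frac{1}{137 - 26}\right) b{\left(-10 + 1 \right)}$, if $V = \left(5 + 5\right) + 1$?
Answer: $- \frac{29750}{111} \approx -268.02$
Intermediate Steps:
$V = 11$ ($V = 10 + 1 = 11$)
$b{\left(K \right)} = -2$ ($b{\left(K \right)} = 9 - 11 = -2$)
$\left(134 + \frac{1}{137 - 26}\right) b{\left(-10 + 1 \right)} = \left(134 + \frac{1}{137 - 26}\right) \left(-2\right) = \left(134 + \frac{1}{111}\right) \left(-2\right) = \frac{14875}{111} \left(-2\right) = - \frac{29750}{111}$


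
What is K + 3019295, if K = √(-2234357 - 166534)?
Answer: 3019295 + I*√2400891 ≈ 3.0193e+6 + 1549.5*I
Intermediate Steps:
K = I*√2400891 (K = √(-2400891) = I*√2400891 ≈ 1549.5*I)
K + 3019295 = I*√2400891 + 3019295 = 3019295 + I*√2400891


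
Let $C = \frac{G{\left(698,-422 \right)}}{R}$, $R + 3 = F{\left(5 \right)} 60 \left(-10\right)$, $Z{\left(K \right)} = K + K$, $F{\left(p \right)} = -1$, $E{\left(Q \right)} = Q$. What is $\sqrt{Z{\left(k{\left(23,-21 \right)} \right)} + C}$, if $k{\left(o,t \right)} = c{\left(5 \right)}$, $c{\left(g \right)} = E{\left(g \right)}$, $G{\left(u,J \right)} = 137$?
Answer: $\frac{\sqrt{3645879}}{597} \approx 3.1984$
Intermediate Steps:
$c{\left(g \right)} = g$
$k{\left(o,t \right)} = 5$
$Z{\left(K \right)} = 2 K$
$R = 597$ ($R = -3 + \left(-1\right) 60 \left(-10\right) = -3 - -600 = -3 + 600 = 597$)
$C = \frac{137}{597} \approx 0.22948$
$\sqrt{Z{\left(k{\left(23,-21 \right)} \right)} + C} = \sqrt{2 \cdot 5 + \frac{137}{597}} = \sqrt{10 + \frac{137}{597}} = \sqrt{\frac{6107}{597}} = \frac{\sqrt{3645879}}{597}$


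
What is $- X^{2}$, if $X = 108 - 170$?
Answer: $-3844$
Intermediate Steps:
$X = -62$
$- X^{2} = - \left(-62\right)^{2} = \left(-1\right) 3844 = -3844$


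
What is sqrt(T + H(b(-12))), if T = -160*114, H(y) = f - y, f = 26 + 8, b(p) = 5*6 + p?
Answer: 4*I*sqrt(1139) ≈ 135.0*I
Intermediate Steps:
b(p) = 30 + p
f = 34
H(y) = 34 - y
T = -18240
sqrt(T + H(b(-12))) = sqrt(-18240 + (34 - (30 - 12))) = sqrt(-18240 + (34 - 1*18)) = sqrt(-18240 + (34 - 18)) = sqrt(-18240 + 16) = sqrt(-18224) = 4*I*sqrt(1139)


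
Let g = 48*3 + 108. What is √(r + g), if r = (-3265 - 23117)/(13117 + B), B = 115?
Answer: √2735783814/3308 ≈ 15.812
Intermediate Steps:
r = -13191/6616 (r = (-3265 - 23117)/(13117 + 115) = -26382/13232 = -26382*1/13232 = -13191/6616 ≈ -1.9938)
g = 252 (g = 144 + 108 = 252)
√(r + g) = √(-13191/6616 + 252) = √(1654041/6616) = √2735783814/3308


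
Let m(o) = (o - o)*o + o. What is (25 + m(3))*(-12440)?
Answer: -348320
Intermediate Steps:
m(o) = o (m(o) = 0*o + o = 0 + o = o)
(25 + m(3))*(-12440) = (25 + 3)*(-12440) = 28*(-12440) = -348320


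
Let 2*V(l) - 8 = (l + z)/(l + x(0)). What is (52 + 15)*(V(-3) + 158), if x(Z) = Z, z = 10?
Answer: 64655/6 ≈ 10776.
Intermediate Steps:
V(l) = 4 + (10 + l)/(2*l) (V(l) = 4 + ((l + 10)/(l + 0))/2 = 4 + ((10 + l)/l)/2 = 4 + (10 + l)/(2*l))
(52 + 15)*(V(-3) + 158) = (52 + 15)*((9/2 + 5/(-3)) + 158) = 67*((9/2 + 5*(-⅓)) + 158) = 67*((9/2 - 5/3) + 158) = 67*(17/6 + 158) = 67*(965/6) = 64655/6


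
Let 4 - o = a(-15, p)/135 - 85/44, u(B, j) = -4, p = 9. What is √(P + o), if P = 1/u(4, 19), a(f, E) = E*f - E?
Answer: √734910/330 ≈ 2.5978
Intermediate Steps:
a(f, E) = -E + E*f
o = 4619/660 (o = 4 - ((9*(-1 - 15))/135 - 85/44) = 4 - ((9*(-16))*(1/135) - 85*1/44) = 4 - (-144*1/135 - 85/44) = 4 - (-16/15 - 85/44) = 4 - 1*(-1979/660) = 4 + 1979/660 = 4619/660 ≈ 6.9985)
P = -¼ (P = 1/(-4) = -¼ ≈ -0.25000)
√(P + o) = √(-¼ + 4619/660) = √(2227/330) = √734910/330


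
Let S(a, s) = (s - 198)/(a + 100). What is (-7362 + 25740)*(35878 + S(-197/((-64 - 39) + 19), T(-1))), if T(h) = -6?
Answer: 5668253579340/8597 ≈ 6.5933e+8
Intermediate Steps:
S(a, s) = (-198 + s)/(100 + a)
(-7362 + 25740)*(35878 + S(-197/((-64 - 39) + 19), T(-1))) = (-7362 + 25740)*(35878 + (-198 - 6)/(100 - 197/((-64 - 39) + 19))) = 18378*(35878 - 204/(100 - 197/(-103 + 19))) = 18378*(35878 - 204/(100 - 197/(-84))) = 18378*(35878 - 204/(100 - 197*(-1/84))) = 18378*(35878 - 204/(100 + 197/84)) = 18378*(35878 - 204/(8597/84)) = 18378*(35878 + (84/8597)*(-204)) = 18378*(35878 - 17136/8597) = 18378*(308426030/8597) = 5668253579340/8597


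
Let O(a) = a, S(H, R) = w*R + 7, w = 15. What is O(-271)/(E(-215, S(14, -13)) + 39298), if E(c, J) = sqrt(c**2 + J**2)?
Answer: -10649758/1544251235 + 271*sqrt(81569)/1544251235 ≈ -0.0068463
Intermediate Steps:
S(H, R) = 7 + 15*R (S(H, R) = 15*R + 7 = 7 + 15*R)
E(c, J) = sqrt(J**2 + c**2)
O(-271)/(E(-215, S(14, -13)) + 39298) = -271/(sqrt((7 + 15*(-13))**2 + (-215)**2) + 39298) = -271/(sqrt((7 - 195)**2 + 46225) + 39298) = -271/(sqrt((-188)**2 + 46225) + 39298) = -271/(sqrt(35344 + 46225) + 39298) = -271/(sqrt(81569) + 39298) = -271/(39298 + sqrt(81569))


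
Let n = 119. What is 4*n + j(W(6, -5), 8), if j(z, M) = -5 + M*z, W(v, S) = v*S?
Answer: 231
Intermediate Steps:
W(v, S) = S*v
4*n + j(W(6, -5), 8) = 4*119 + (-5 + 8*(-5*6)) = 476 + (-5 + 8*(-30)) = 476 + (-5 - 240) = 476 - 245 = 231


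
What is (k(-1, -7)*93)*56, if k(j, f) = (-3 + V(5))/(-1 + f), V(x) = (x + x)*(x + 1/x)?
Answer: -31899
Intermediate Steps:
V(x) = 2*x*(x + 1/x) (V(x) = (2*x)*(x + 1/x) = 2*x*(x + 1/x))
k(j, f) = 49/(-1 + f) (k(j, f) = (-3 + (2 + 2*5²))/(-1 + f) = (-3 + (2 + 2*25))/(-1 + f) = (-3 + (2 + 50))/(-1 + f) = (-3 + 52)/(-1 + f) = 49/(-1 + f))
(k(-1, -7)*93)*56 = ((49/(-1 - 7))*93)*56 = ((49/(-8))*93)*56 = ((49*(-⅛))*93)*56 = -49/8*93*56 = -4557/8*56 = -31899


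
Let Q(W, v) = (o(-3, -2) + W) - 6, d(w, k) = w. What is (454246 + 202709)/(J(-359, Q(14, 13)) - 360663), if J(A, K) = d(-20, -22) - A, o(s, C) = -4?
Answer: -72995/40036 ≈ -1.8232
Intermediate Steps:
Q(W, v) = -10 + W (Q(W, v) = (-4 + W) - 6 = -10 + W)
J(A, K) = -20 - A
(454246 + 202709)/(J(-359, Q(14, 13)) - 360663) = (454246 + 202709)/((-20 - 1*(-359)) - 360663) = 656955/((-20 + 359) - 360663) = 656955/(339 - 360663) = 656955/(-360324) = 656955*(-1/360324) = -72995/40036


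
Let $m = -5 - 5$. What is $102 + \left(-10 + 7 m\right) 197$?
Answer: $-15658$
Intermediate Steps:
$m = -10$
$102 + \left(-10 + 7 m\right) 197 = 102 + \left(-10 + 7 \left(-10\right)\right) 197 = 102 + \left(-10 - 70\right) 197 = 102 - 15760 = -15658$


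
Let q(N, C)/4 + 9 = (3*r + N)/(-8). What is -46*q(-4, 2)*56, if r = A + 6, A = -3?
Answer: 99176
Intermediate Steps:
r = 3 (r = -3 + 6 = 3)
q(N, C) = -81/2 - N/2 (q(N, C) = -36 + 4*((3*3 + N)/(-8)) = -36 + 4*((9 + N)*(-1/8)) = -36 + 4*(-9/8 - N/8) = -36 + (-9/2 - N/2) = -81/2 - N/2)
-46*q(-4, 2)*56 = -46*(-81/2 - 1/2*(-4))*56 = -46*(-81/2 + 2)*56 = -46*(-77/2)*56 = 1771*56 = 99176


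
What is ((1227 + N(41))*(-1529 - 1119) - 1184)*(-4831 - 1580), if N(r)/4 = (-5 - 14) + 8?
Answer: 20090586648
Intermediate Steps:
N(r) = -44 (N(r) = 4*((-5 - 14) + 8) = 4*(-19 + 8) = 4*(-11) = -44)
((1227 + N(41))*(-1529 - 1119) - 1184)*(-4831 - 1580) = ((1227 - 44)*(-1529 - 1119) - 1184)*(-4831 - 1580) = (1183*(-2648) - 1184)*(-6411) = (-3132584 - 1184)*(-6411) = -3133768*(-6411) = 20090586648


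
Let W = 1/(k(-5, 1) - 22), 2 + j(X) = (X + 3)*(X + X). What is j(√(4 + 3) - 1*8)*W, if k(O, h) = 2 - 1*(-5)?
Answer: -92/15 + 26*√7/15 ≈ -1.5474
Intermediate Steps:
k(O, h) = 7 (k(O, h) = 2 + 5 = 7)
j(X) = -2 + 2*X*(3 + X) (j(X) = -2 + (X + 3)*(X + X) = -2 + (3 + X)*(2*X) = -2 + 2*X*(3 + X))
W = -1/15 (W = 1/(7 - 22) = 1/(-15) = -1/15 ≈ -0.066667)
j(√(4 + 3) - 1*8)*W = (-2 + 2*(√(4 + 3) - 1*8)² + 6*(√(4 + 3) - 1*8))*(-1/15) = (-2 + 2*(√7 - 8)² + 6*(√7 - 8))*(-1/15) = (-2 + 2*(-8 + √7)² + 6*(-8 + √7))*(-1/15) = (-2 + 2*(-8 + √7)² + (-48 + 6*√7))*(-1/15) = (-50 + 2*(-8 + √7)² + 6*√7)*(-1/15) = 10/3 - 2*√7/5 - 2*(-8 + √7)²/15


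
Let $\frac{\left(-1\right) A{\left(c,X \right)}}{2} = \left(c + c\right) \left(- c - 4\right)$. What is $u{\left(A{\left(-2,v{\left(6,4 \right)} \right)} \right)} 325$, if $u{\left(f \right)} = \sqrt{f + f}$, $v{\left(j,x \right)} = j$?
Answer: $1300 i \sqrt{2} \approx 1838.5 i$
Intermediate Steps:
$A{\left(c,X \right)} = - 4 c \left(-4 - c\right)$ ($A{\left(c,X \right)} = - 2 \left(c + c\right) \left(- c - 4\right) = - 2 \cdot 2 c \left(-4 - c\right) = - 4 c \left(-4 - c\right)$)
$u{\left(f \right)} = \sqrt{2} \sqrt{f}$ ($u{\left(f \right)} = \sqrt{2 f} = \sqrt{2} \sqrt{f}$)
$u{\left(A{\left(-2,v{\left(6,4 \right)} \right)} \right)} 325 = \sqrt{2} \sqrt{4 \left(-2\right) \left(4 - 2\right)} 325 = \sqrt{2} \sqrt{4 \left(-2\right) 2} \cdot 325 = \sqrt{2} \sqrt{-16} \cdot 325 = \sqrt{2} \cdot 4 i 325 = 4 i \sqrt{2} \cdot 325 = 1300 i \sqrt{2}$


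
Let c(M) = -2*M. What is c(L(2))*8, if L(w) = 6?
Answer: -96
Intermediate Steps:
c(L(2))*8 = -2*6*8 = -12*8 = -96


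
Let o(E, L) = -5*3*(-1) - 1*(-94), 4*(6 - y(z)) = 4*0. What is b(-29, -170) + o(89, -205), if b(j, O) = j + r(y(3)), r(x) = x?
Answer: 86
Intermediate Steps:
y(z) = 6 (y(z) = 6 - 0 = 6 - ¼*0 = 6 + 0 = 6)
b(j, O) = 6 + j (b(j, O) = j + 6 = 6 + j)
o(E, L) = 109 (o(E, L) = -15*(-1) + 94 = 15 + 94 = 109)
b(-29, -170) + o(89, -205) = (6 - 29) + 109 = -23 + 109 = 86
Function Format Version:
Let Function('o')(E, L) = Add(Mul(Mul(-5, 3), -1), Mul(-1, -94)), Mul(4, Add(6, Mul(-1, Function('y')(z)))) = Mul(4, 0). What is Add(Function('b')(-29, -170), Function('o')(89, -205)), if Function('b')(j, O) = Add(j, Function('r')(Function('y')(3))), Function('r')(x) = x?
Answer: 86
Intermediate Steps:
Function('y')(z) = 6 (Function('y')(z) = Add(6, Mul(Rational(-1, 4), Mul(4, 0))) = Add(6, Mul(Rational(-1, 4), 0)) = Add(6, 0) = 6)
Function('b')(j, O) = Add(6, j) (Function('b')(j, O) = Add(j, 6) = Add(6, j))
Function('o')(E, L) = 109 (Function('o')(E, L) = Add(Mul(-15, -1), 94) = Add(15, 94) = 109)
Add(Function('b')(-29, -170), Function('o')(89, -205)) = Add(Add(6, -29), 109) = Add(-23, 109) = 86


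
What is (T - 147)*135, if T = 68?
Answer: -10665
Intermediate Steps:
(T - 147)*135 = (68 - 147)*135 = -79*135 = -10665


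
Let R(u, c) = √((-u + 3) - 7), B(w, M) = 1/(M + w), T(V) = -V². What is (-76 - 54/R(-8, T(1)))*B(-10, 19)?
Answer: -103/9 ≈ -11.444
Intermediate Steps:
R(u, c) = √(-4 - u) (R(u, c) = √((3 - u) - 7) = √(-4 - u))
(-76 - 54/R(-8, T(1)))*B(-10, 19) = (-76 - 54/√(-4 - 1*(-8)))/(19 - 10) = (-76 - 54/√(-4 + 8))/9 = (-76 - 54/(√4))*(⅑) = (-76 - 54/2)*(⅑) = (-76 - 54*½)*(⅑) = (-76 - 27)*(⅑) = -103*⅑ = -103/9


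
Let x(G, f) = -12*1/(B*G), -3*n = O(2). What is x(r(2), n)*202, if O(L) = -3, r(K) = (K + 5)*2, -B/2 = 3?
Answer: 202/7 ≈ 28.857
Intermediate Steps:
B = -6 (B = -2*3 = -6)
r(K) = 10 + 2*K (r(K) = (5 + K)*2 = 10 + 2*K)
n = 1 (n = -1/3*(-3) = 1)
x(G, f) = 2/G (x(G, f) = -12*(-1/(6*G)) = -(-2)/G = 2/G)
x(r(2), n)*202 = (2/(10 + 2*2))*202 = (2/(10 + 4))*202 = (2/14)*202 = (2*(1/14))*202 = (1/7)*202 = 202/7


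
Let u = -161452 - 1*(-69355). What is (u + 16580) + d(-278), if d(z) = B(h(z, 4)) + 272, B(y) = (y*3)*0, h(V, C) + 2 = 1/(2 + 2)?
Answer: -75245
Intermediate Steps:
h(V, C) = -7/4 (h(V, C) = -2 + 1/(2 + 2) = -2 + 1/4 = -2 + ¼ = -7/4)
B(y) = 0 (B(y) = (3*y)*0 = 0)
u = -92097 (u = -161452 + 69355 = -92097)
d(z) = 272 (d(z) = 0 + 272 = 272)
(u + 16580) + d(-278) = (-92097 + 16580) + 272 = -75517 + 272 = -75245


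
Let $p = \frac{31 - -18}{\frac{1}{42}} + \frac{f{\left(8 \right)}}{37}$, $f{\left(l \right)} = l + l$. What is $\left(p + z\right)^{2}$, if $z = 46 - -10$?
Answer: $\frac{6120558756}{1369} \approx 4.4708 \cdot 10^{6}$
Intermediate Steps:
$f{\left(l \right)} = 2 l$
$z = 56$ ($z = 46 + 10 = 56$)
$p = \frac{76162}{37}$ ($p = \frac{31 - -18}{\frac{1}{42}} + \frac{2 \cdot 8}{37} = \left(31 + 18\right) \frac{1}{\frac{1}{42}} + 16 \cdot \frac{1}{37} = 49 \cdot 42 + \frac{16}{37} = 2058 + \frac{16}{37} = \frac{76162}{37} \approx 2058.4$)
$\left(p + z\right)^{2} = \left(\frac{76162}{37} + 56\right)^{2} = \left(\frac{78234}{37}\right)^{2} = \frac{6120558756}{1369}$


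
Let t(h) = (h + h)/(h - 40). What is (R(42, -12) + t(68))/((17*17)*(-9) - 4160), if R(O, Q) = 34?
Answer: -272/47327 ≈ -0.0057472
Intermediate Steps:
t(h) = 2*h/(-40 + h) (t(h) = (2*h)/(-40 + h) = 2*h/(-40 + h))
(R(42, -12) + t(68))/((17*17)*(-9) - 4160) = (34 + 2*68/(-40 + 68))/((17*17)*(-9) - 4160) = (34 + 2*68/28)/(289*(-9) - 4160) = (34 + 2*68*(1/28))/(-2601 - 4160) = (34 + 34/7)/(-6761) = (272/7)*(-1/6761) = -272/47327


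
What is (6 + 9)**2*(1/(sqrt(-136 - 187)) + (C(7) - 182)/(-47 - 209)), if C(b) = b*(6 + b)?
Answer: 20475/256 - 225*I*sqrt(323)/323 ≈ 79.98 - 12.519*I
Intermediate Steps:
(6 + 9)**2*(1/(sqrt(-136 - 187)) + (C(7) - 182)/(-47 - 209)) = (6 + 9)**2*(1/(sqrt(-136 - 187)) + (7*(6 + 7) - 182)/(-47 - 209)) = 15**2*(1/(sqrt(-323)) + (7*13 - 182)/(-256)) = 225*(1/(I*sqrt(323)) + (91 - 182)*(-1/256)) = 225*(-I*sqrt(323)/323 - 91*(-1/256)) = 225*(-I*sqrt(323)/323 + 91/256) = 225*(91/256 - I*sqrt(323)/323) = 20475/256 - 225*I*sqrt(323)/323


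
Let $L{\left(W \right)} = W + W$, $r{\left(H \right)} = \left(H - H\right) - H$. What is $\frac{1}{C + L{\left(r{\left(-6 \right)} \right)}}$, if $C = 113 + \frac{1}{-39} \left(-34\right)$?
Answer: $\frac{39}{4909} \approx 0.0079446$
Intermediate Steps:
$r{\left(H \right)} = - H$ ($r{\left(H \right)} = 0 - H = - H$)
$L{\left(W \right)} = 2 W$
$C = \frac{4441}{39}$ ($C = 113 - - \frac{34}{39} = 113 + \frac{34}{39} = \frac{4441}{39} \approx 113.87$)
$\frac{1}{C + L{\left(r{\left(-6 \right)} \right)}} = \frac{1}{\frac{4441}{39} + 2 \left(\left(-1\right) \left(-6\right)\right)} = \frac{1}{\frac{4441}{39} + 2 \cdot 6} = \frac{1}{\frac{4441}{39} + 12} = \frac{1}{\frac{4909}{39}} = \frac{39}{4909}$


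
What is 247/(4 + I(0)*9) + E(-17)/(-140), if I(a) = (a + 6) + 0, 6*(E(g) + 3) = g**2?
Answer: 95881/24360 ≈ 3.9360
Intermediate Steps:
E(g) = -3 + g**2/6
I(a) = 6 + a (I(a) = (6 + a) + 0 = 6 + a)
247/(4 + I(0)*9) + E(-17)/(-140) = 247/(4 + (6 + 0)*9) + (-3 + (1/6)*(-17)**2)/(-140) = 247/(4 + 6*9) + (-3 + (1/6)*289)*(-1/140) = 247/(4 + 54) + (-3 + 289/6)*(-1/140) = 247/58 + (271/6)*(-1/140) = 247*(1/58) - 271/840 = 247/58 - 271/840 = 95881/24360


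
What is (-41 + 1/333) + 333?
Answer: 97237/333 ≈ 292.00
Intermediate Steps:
(-41 + 1/333) + 333 = -13652/333 + 333 = 97237/333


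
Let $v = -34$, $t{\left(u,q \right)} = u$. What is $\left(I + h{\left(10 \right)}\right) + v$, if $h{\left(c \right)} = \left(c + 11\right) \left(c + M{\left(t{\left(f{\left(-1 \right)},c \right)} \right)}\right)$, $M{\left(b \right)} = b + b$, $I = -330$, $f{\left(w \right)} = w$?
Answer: $-196$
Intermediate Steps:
$M{\left(b \right)} = 2 b$
$h{\left(c \right)} = \left(-2 + c\right) \left(11 + c\right)$ ($h{\left(c \right)} = \left(c + 11\right) \left(c + 2 \left(-1\right)\right) = \left(11 + c\right) \left(c - 2\right) = \left(11 + c\right) \left(-2 + c\right) = \left(-2 + c\right) \left(11 + c\right)$)
$\left(I + h{\left(10 \right)}\right) + v = \left(-330 + \left(-22 + 10^{2} + 9 \cdot 10\right)\right) - 34 = \left(-330 + \left(-22 + 100 + 90\right)\right) - 34 = \left(-330 + 168\right) - 34 = -162 - 34 = -196$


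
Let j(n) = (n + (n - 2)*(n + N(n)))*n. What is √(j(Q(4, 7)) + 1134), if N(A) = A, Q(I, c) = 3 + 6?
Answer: 9*√29 ≈ 48.466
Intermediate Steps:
Q(I, c) = 9
j(n) = n*(n + 2*n*(-2 + n)) (j(n) = (n + (n - 2)*(n + n))*n = (n + (-2 + n)*(2*n))*n = (n + 2*n*(-2 + n))*n = n*(n + 2*n*(-2 + n)))
√(j(Q(4, 7)) + 1134) = √(9²*(-3 + 2*9) + 1134) = √(81*(-3 + 18) + 1134) = √(81*15 + 1134) = √(1215 + 1134) = √2349 = 9*√29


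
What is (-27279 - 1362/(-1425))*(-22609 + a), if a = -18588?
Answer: 533792453987/475 ≈ 1.1238e+9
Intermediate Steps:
(-27279 - 1362/(-1425))*(-22609 + a) = (-27279 - 1362/(-1425))*(-22609 - 18588) = (-27279 - 1362*(-1/1425))*(-41197) = (-27279 + 454/475)*(-41197) = -12957071/475*(-41197) = 533792453987/475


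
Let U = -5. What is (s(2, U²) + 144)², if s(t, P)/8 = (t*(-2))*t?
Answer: 6400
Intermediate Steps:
s(t, P) = -16*t² (s(t, P) = 8*((t*(-2))*t) = 8*((-2*t)*t) = 8*(-2*t²) = -16*t²)
(s(2, U²) + 144)² = (-16*2² + 144)² = (-16*4 + 144)² = (-64 + 144)² = 80² = 6400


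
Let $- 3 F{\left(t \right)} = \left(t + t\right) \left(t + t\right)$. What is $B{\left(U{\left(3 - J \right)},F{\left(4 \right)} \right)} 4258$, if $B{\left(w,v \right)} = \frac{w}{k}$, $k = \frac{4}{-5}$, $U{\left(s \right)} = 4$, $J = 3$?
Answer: $-21290$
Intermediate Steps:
$F{\left(t \right)} = - \frac{4 t^{2}}{3}$ ($F{\left(t \right)} = - \frac{\left(t + t\right) \left(t + t\right)}{3} = - \frac{2 t 2 t}{3} = - \frac{4 t^{2}}{3}$)
$k = - \frac{4}{5}$ ($k = 4 \left(- \frac{1}{5}\right) = - \frac{4}{5} \approx -0.8$)
$B{\left(w,v \right)} = - \frac{5 w}{4}$ ($B{\left(w,v \right)} = \frac{w}{- \frac{4}{5}} = w \left(- \frac{5}{4}\right) = - \frac{5 w}{4}$)
$B{\left(U{\left(3 - J \right)},F{\left(4 \right)} \right)} 4258 = \left(- \frac{5}{4}\right) 4 \cdot 4258 = \left(-5\right) 4258 = -21290$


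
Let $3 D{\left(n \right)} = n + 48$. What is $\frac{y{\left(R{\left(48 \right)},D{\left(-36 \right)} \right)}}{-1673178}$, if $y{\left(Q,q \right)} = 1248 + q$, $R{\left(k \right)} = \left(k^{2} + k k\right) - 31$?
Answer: $- \frac{626}{836589} \approx -0.00074828$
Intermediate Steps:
$D{\left(n \right)} = 16 + \frac{n}{3}$ ($D{\left(n \right)} = \frac{n + 48}{3} = \frac{48 + n}{3} = 16 + \frac{n}{3}$)
$R{\left(k \right)} = -31 + 2 k^{2}$ ($R{\left(k \right)} = \left(k^{2} + k^{2}\right) - 31 = 2 k^{2} - 31 = -31 + 2 k^{2}$)
$\frac{y{\left(R{\left(48 \right)},D{\left(-36 \right)} \right)}}{-1673178} = \frac{1248 + \left(16 + \frac{1}{3} \left(-36\right)\right)}{-1673178} = \left(1248 + \left(16 - 12\right)\right) \left(- \frac{1}{1673178}\right) = \left(1248 + 4\right) \left(- \frac{1}{1673178}\right) = 1252 \left(- \frac{1}{1673178}\right) = - \frac{626}{836589}$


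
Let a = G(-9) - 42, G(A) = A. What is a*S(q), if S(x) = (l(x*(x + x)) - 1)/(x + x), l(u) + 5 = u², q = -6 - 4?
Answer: 1019847/10 ≈ 1.0198e+5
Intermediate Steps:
a = -51 (a = -9 - 42 = -51)
q = -10
l(u) = -5 + u²
S(x) = (-6 + 4*x⁴)/(2*x) (S(x) = ((-5 + (x*(x + x))²) - 1)/(x + x) = ((-5 + (x*(2*x))²) - 1)/((2*x)) = ((-5 + (2*x²)²) - 1)*(1/(2*x)) = ((-5 + 4*x⁴) - 1)*(1/(2*x)) = (-6 + 4*x⁴)*(1/(2*x)) = (-6 + 4*x⁴)/(2*x))
a*S(q) = -51*(-3 + 2*(-10)⁴)/(-10) = -(-51)*(-3 + 2*10000)/10 = -(-51)*(-3 + 20000)/10 = -(-51)*19997/10 = -51*(-19997/10) = 1019847/10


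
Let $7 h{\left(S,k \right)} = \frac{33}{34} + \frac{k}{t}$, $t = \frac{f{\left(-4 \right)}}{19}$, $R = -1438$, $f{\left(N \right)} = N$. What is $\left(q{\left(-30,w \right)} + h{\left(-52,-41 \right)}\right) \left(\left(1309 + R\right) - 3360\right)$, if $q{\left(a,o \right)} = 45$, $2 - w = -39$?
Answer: $- \frac{121169481}{476} \approx -2.5456 \cdot 10^{5}$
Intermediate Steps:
$w = 41$ ($w = 2 - -39 = 2 + 39 = 41$)
$t = - \frac{4}{19} \approx -0.21053$
$h{\left(S,k \right)} = \frac{33}{238} - \frac{19 k}{28}$ ($h{\left(S,k \right)} = \frac{\frac{33}{34} + \frac{k}{- \frac{4}{19}}}{7} = \frac{33 \cdot \frac{1}{34} + k \left(- \frac{19}{4}\right)}{7} = \frac{\frac{33}{34} - \frac{19 k}{4}}{7} = \frac{33}{238} - \frac{19 k}{28}$)
$\left(q{\left(-30,w \right)} + h{\left(-52,-41 \right)}\right) \left(\left(1309 + R\right) - 3360\right) = \left(45 + \left(\frac{33}{238} - - \frac{779}{28}\right)\right) \left(\left(1309 - 1438\right) - 3360\right) = \left(45 + \left(\frac{33}{238} + \frac{779}{28}\right)\right) \left(-129 - 3360\right) = \left(45 + \frac{13309}{476}\right) \left(-3489\right) = \frac{34729}{476} \left(-3489\right) = - \frac{121169481}{476}$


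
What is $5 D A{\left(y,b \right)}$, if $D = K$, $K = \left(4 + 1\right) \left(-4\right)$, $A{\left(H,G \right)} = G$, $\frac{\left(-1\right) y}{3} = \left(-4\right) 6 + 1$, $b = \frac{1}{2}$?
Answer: $-50$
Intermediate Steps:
$b = \frac{1}{2} \approx 0.5$
$y = 69$ ($y = - 3 \left(\left(-4\right) 6 + 1\right) = - 3 \left(-24 + 1\right) = \left(-3\right) \left(-23\right) = 69$)
$K = -20$ ($K = 5 \left(-4\right) = -20$)
$D = -20$
$5 D A{\left(y,b \right)} = 5 \left(-20\right) \frac{1}{2} = \left(-100\right) \frac{1}{2} = -50$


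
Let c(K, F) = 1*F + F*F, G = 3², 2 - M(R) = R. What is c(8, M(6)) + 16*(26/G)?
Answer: 524/9 ≈ 58.222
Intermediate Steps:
M(R) = 2 - R
G = 9
c(K, F) = F + F²
c(8, M(6)) + 16*(26/G) = (2 - 1*6)*(1 + (2 - 1*6)) + 16*(26/9) = (2 - 6)*(1 + (2 - 6)) + 16*(26*(⅑)) = -4*(1 - 4) + 16*(26/9) = -4*(-3) + 416/9 = 12 + 416/9 = 524/9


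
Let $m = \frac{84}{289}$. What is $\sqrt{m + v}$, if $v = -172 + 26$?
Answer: $\frac{i \sqrt{42110}}{17} \approx 12.071 i$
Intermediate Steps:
$m = \frac{84}{289}$ ($m = 84 \cdot \frac{1}{289} = \frac{84}{289} \approx 0.29066$)
$v = -146$
$\sqrt{m + v} = \sqrt{\frac{84}{289} - 146} = \sqrt{- \frac{42110}{289}} = \frac{i \sqrt{42110}}{17}$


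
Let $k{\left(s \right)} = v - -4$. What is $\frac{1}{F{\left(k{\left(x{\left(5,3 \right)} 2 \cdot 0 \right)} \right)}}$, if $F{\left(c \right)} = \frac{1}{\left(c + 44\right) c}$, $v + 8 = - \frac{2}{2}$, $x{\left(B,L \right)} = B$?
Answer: $-195$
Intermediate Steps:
$v = -9$ ($v = -8 - \frac{2}{2} = -8 - 1 = -9$)
$k{\left(s \right)} = -5$ ($k{\left(s \right)} = -9 - -4 = -9 + 4 = -5$)
$F{\left(c \right)} = \frac{1}{c \left(44 + c\right)}$ ($F{\left(c \right)} = \frac{1}{\left(44 + c\right) c} = \frac{1}{c \left(44 + c\right)}$)
$\frac{1}{F{\left(k{\left(x{\left(5,3 \right)} 2 \cdot 0 \right)} \right)}} = \frac{1}{\frac{1}{-5} \frac{1}{44 - 5}} = \frac{1}{\left(- \frac{1}{5}\right) \frac{1}{39}} = \frac{1}{- \frac{1}{195}} = -195$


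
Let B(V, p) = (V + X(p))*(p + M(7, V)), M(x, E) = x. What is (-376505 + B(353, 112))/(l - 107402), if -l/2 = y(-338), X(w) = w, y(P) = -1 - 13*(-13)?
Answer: 160585/53869 ≈ 2.9810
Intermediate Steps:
y(P) = 168 (y(P) = -1 + 169 = 168)
B(V, p) = (7 + p)*(V + p) (B(V, p) = (V + p)*(p + 7) = (V + p)*(7 + p) = (7 + p)*(V + p))
l = -336 (l = -2*168 = -336)
(-376505 + B(353, 112))/(l - 107402) = (-376505 + (112² + 7*353 + 7*112 + 353*112))/(-336 - 107402) = (-376505 + (12544 + 2471 + 784 + 39536))/(-107738) = (-376505 + 55335)*(-1/107738) = -321170*(-1/107738) = 160585/53869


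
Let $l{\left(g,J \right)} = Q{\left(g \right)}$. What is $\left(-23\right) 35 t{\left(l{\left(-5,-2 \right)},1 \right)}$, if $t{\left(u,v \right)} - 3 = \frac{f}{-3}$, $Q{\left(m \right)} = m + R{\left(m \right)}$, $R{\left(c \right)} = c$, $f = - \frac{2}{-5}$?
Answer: $- \frac{6923}{3} \approx -2307.7$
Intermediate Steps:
$f = \frac{2}{5}$ ($f = \left(-2\right) \left(- \frac{1}{5}\right) = \frac{2}{5} \approx 0.4$)
$Q{\left(m \right)} = 2 m$ ($Q{\left(m \right)} = m + m = 2 m$)
$l{\left(g,J \right)} = 2 g$
$t{\left(u,v \right)} = \frac{43}{15}$ ($t{\left(u,v \right)} = 3 + \frac{2}{5 \left(-3\right)} = 3 + \frac{2}{5} \left(- \frac{1}{3}\right) = 3 - \frac{2}{15} = \frac{43}{15}$)
$\left(-23\right) 35 t{\left(l{\left(-5,-2 \right)},1 \right)} = \left(-23\right) 35 \cdot \frac{43}{15} = \left(-805\right) \frac{43}{15} = - \frac{6923}{3}$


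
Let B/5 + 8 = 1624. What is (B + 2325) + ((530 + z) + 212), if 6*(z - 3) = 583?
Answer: 67483/6 ≈ 11247.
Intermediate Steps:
z = 601/6 (z = 3 + (1/6)*583 = 3 + 583/6 = 601/6 ≈ 100.17)
B = 8080 (B = -40 + 5*1624 = -40 + 8120 = 8080)
(B + 2325) + ((530 + z) + 212) = (8080 + 2325) + ((530 + 601/6) + 212) = 10405 + (3781/6 + 212) = 10405 + 5053/6 = 67483/6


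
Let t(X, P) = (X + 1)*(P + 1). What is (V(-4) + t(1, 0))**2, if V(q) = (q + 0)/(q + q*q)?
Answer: 25/9 ≈ 2.7778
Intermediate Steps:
t(X, P) = (1 + P)*(1 + X) (t(X, P) = (1 + X)*(1 + P) = (1 + P)*(1 + X))
V(q) = q/(q + q**2)
(V(-4) + t(1, 0))**2 = (1/(1 - 4) + (1 + 0 + 1 + 0*1))**2 = (1/(-3) + (1 + 0 + 1 + 0))**2 = (-1/3 + 2)**2 = (5/3)**2 = 25/9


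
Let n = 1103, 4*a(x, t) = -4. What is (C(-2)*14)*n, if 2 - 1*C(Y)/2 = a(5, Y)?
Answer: 92652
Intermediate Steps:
a(x, t) = -1 (a(x, t) = (¼)*(-4) = -1)
C(Y) = 6 (C(Y) = 4 - 2*(-1) = 4 + 2 = 6)
(C(-2)*14)*n = (6*14)*1103 = 84*1103 = 92652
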